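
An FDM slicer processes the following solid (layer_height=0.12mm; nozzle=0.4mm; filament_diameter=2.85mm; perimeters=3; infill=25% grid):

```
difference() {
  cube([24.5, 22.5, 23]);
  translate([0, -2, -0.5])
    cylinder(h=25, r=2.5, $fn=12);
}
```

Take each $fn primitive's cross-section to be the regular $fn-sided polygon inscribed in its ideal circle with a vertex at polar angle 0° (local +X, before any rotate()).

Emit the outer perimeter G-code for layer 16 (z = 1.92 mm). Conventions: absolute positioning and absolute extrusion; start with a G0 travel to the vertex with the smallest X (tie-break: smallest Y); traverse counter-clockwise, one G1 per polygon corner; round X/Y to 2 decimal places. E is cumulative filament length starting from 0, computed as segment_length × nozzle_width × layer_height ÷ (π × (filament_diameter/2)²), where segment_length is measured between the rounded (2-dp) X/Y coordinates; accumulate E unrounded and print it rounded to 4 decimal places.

G0 X0.00 Y0.50 Z1.92
G1 X1.25 Y0.17 E0.0097
G1 X1.42 Y0.00 E0.0115
G1 X24.50 Y0.00 E0.1852
G1 X24.50 Y22.50 E0.3545
G1 X0.00 Y22.50 E0.5388
G1 X0.00 Y0.50 E0.7044

At z = 1.92 mm: the 24.5×22.5 cube contributes its full rectangle; the cylinder at (0, -2): section is a regular 12-gon, circumradius r=2.5; After the difference (first − rest): starting from the 24.5×22.5 cube, the r=2.5 cylinder at (0, -2) partially overlaps it — only the 0.43 mm² overlap (of its 18.75 mm²) is removed, clipping the outline — 1 connected region. The outline is a single polygon with 6 vertices. Extrusion per mm of travel: 0.4 × 0.12 / (π × 1.425²) = 0.007524. Accumulating E over each segment gives final E = 0.7044.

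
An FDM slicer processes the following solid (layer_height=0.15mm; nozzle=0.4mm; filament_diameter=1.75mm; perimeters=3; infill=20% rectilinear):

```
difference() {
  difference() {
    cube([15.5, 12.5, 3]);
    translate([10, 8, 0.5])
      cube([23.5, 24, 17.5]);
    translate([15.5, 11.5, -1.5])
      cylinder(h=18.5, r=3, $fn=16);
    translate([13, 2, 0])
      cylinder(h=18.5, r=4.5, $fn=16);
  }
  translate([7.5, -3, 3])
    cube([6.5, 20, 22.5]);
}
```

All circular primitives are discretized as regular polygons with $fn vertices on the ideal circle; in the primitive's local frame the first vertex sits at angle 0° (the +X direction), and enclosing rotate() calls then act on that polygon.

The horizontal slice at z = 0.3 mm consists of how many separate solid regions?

1

At z = 0.3 mm: the cube is present — its section is the full 15.5×12.5 rectangle; the cube at (10, 8) is absent (z outside [0.5, 18]); the r=3 cylinder at (15.5, 11.5) gives a regular 16-gon of circumradius 3 (constant along its height); the r=4.5 cylinder at (13, 2) contributes a regular 16-gon of circumradius 4.5; After the difference (first − rest): starting from the 15.5×12.5 cube, the r=3 cylinder at (15.5, 11.5) partially overlaps it — only the 9.79 mm² overlap (of its 27.55 mm²) is removed, clipping the outline; the r=4.5 cylinder at (13, 2) partially overlaps it — only the 39.57 mm² overlap (of its 61.99 mm²) is removed, clipping the outline — 1 connected region; the cube at (7.5, -3) does not reach this height (z outside [3, 25.5]); Taking the first minus the rest: none of the subtracted shapes is present at this height, so the result so far is unchanged — 1 connected region. The result has 1 disconnected region.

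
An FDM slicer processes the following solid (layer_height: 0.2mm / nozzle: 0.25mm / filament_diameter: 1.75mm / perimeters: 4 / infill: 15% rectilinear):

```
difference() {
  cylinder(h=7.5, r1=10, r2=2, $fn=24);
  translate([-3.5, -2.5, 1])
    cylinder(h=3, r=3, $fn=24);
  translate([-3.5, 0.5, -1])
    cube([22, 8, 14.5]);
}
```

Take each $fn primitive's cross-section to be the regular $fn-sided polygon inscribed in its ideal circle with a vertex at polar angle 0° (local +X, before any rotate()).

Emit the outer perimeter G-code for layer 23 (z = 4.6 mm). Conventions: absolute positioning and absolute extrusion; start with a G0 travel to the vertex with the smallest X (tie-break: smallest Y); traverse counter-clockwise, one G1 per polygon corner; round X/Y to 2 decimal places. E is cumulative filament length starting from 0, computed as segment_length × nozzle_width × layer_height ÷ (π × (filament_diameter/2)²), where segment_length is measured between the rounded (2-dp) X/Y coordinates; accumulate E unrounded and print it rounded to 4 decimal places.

At z = 4.6 mm: the cone contributes a regular 24-gon of circumradius 5.093 (interpolated between r1=10 and r2=2 at t=0.613); the cylinder at (-3.5, -2.5) is not intersected at this z (z outside [1, 4]); the cube at (-3.5, 0.5) (footprint 22×8) is included at this height; After the difference (first − rest): starting from the cone, the 22×8 cube at (-3.5, 0.5) partially overlaps it — only the 32.05 mm² overlap (of its 176.00 mm²) is removed, clipping the outline — 1 connected region. The outline is a single polygon with 19 vertices. Extrusion per mm of travel: 0.25 × 0.2 / (π × 0.875²) = 0.020788. Accumulating E over each segment gives final E = 0.6711.

G0 X-5.09 Y0.00 Z4.60
G1 X-4.92 Y-1.32 E0.0277
G1 X-4.41 Y-2.55 E0.0553
G1 X-3.60 Y-3.60 E0.0829
G1 X-2.55 Y-4.41 E0.1105
G1 X-1.32 Y-4.92 E0.1382
G1 X0.00 Y-5.09 E0.1658
G1 X1.32 Y-4.92 E0.1935
G1 X2.55 Y-4.41 E0.2212
G1 X3.60 Y-3.60 E0.2487
G1 X4.41 Y-2.55 E0.2763
G1 X4.92 Y-1.32 E0.3040
G1 X5.09 Y0.00 E0.3317
G1 X5.03 Y0.50 E0.3421
G1 X-3.50 Y0.50 E0.5194
G1 X-3.50 Y3.68 E0.5855
G1 X-3.60 Y3.60 E0.5882
G1 X-4.41 Y2.55 E0.6158
G1 X-4.92 Y1.32 E0.6434
G1 X-5.09 Y0.00 E0.6711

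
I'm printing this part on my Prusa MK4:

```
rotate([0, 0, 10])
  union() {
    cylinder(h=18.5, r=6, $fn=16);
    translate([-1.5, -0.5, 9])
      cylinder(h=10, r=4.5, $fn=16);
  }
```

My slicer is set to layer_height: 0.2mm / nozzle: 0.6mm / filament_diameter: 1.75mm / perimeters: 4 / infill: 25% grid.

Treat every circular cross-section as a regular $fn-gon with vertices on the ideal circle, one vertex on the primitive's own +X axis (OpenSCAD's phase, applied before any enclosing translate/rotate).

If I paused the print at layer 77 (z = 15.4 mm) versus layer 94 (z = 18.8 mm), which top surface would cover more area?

Layer 77 (z = 15.4): the r=6 cylinder contributes a regular 16-gon of circumradius 6 (area = (16/2)·6.000²·sin(360°/16) = 110.21 mm²); the cylinder at (-1.5, -0.5): section is a regular 16-gon, circumradius r=4.5 (area = (16/2)·4.500²·sin(360°/16) = 61.99 mm²); Merging all regions: the regions partially overlap — summed areas 172.21 mm² minus the doubly-counted overlap 61.71 mm² gives 110.49 mm² — area = 110.49 mm²; (rotated 10° about Z; rotation is an isometry so areas/perimeters/island counts are preserved). So its area = 110.49 mm². Layer 94 (z = 18.8): the cylinder is absent (z outside [0, 18.5]); the r=4.5 cylinder at (-1.5, -0.5) gives a regular 16-gon of circumradius 4.5 (constant along its height) (area = (16/2)·4.500²·sin(360°/16) = 61.99 mm²); Combining (union): only the r=4.5 cylinder at (-1.5, -0.5) is present, so the union is just that shape — area = 61.99 mm²; (rotated 10° about Z; rotation is an isometry so areas/perimeters/island counts are preserved). So its area = 61.99 mm². Layer 77 is larger (110.49 vs 61.99 mm²).

layer 77 (z = 15.4 mm)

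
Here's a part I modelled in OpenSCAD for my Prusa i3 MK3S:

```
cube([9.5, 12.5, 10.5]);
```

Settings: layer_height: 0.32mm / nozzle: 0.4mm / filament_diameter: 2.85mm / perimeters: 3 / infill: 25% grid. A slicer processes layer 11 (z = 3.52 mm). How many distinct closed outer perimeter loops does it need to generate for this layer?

1

At z = 3.52 mm: the cube (footprint 9.5×12.5) is included at this height. The result has 1 disconnected region.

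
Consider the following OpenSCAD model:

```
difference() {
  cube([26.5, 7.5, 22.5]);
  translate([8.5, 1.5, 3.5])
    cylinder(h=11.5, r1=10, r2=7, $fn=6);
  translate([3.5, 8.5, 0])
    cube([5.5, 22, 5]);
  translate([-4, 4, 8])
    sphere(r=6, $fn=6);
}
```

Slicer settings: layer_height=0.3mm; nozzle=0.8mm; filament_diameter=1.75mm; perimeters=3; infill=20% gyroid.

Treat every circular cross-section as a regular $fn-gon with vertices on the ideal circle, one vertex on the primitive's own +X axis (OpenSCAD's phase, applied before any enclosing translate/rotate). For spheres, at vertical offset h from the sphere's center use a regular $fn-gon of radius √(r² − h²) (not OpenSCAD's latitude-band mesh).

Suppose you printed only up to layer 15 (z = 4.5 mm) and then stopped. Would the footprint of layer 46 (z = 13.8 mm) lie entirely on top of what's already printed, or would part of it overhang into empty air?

Compare the two slices. At z = 4.5: the cube (footprint 26.5×7.5) is included at this height (area 198.75 mm²); the cone at (8.5, 1.5): at t=0.087 of its height the radius interpolates to r₁+(r₂−r₁)t = 9.739, giving a regular 6-gon of that circumradius (area = (6/2)·9.739²·sin(360°/6) = 246.43 mm²); the cube at (3.5, 8.5) (footprint 5.5×22) is included at this height (area 121.00 mm²); the r=6 sphere at (-4, 4) slices to a regular 6-gon of circumradius 4.873 (√(r²−h²) with h=3.5 from center) (area = (6/2)·4.873²·sin(360°/6) = 61.70 mm²); Subtracting the remaining from the first: starting from the 26.5×7.5 cube (198.75 mm²), the cone at (8.5, 1.5) partially overlaps it — only the 121.46 mm² overlap (of its 246.43 mm²) is removed, clipping the outline; the 5.5×22 cube at (3.5, 8.5) misses the remaining region (no effect); the r=6 sphere at (-4, 4) partially overlaps it — only the 0.50 mm² overlap (of its 61.70 mm²) is removed, clipping the outline — area = 76.78 mm². At z = 13.8: the cube is present — its section is the full 26.5×7.5 rectangle (area 198.75 mm²); the cone at (8.5, 1.5) contributes a regular 6-gon of circumradius 7.313 (interpolated between r1=10 and r2=7 at t=0.896) (area = (6/2)·7.313²·sin(360°/6) = 138.95 mm²); the cube at (3.5, 8.5) does not reach this height (z outside [0, 5]); the r=6 sphere at (-4, 4) slices to a regular 6-gon of circumradius 1.536 (√(r²−h²) with h=5.8 from center) (area = (6/2)·1.536²·sin(360°/6) = 6.13 mm²); Subtracting the remaining from the first: starting from the 26.5×7.5 cube (198.75 mm²), the cone at (8.5, 1.5) partially overlaps it — only the 87.61 mm² overlap (of its 138.95 mm²) is removed, clipping the outline; the r=6 sphere at (-4, 4) misses the remaining region (no effect) — area = 111.14 mm². Checking containment: at z = 13.8 the cross-section extends beyond the z = 4.5 cross-section by about 34.36 mm².

part overhangs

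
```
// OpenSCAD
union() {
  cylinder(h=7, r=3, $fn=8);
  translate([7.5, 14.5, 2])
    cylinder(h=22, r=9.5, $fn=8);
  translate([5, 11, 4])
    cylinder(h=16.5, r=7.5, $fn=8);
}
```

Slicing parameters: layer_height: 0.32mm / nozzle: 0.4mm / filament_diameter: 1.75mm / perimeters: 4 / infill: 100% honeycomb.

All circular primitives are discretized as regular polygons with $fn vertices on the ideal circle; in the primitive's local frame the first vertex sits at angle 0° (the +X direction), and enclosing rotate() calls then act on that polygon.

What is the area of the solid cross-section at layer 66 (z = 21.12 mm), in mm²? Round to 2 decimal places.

At z = 21.12 mm: the cylinder is absent (z outside [0, 7]); the r=9.5 cylinder at (7.5, 14.5) gives a regular 8-gon of circumradius 9.5 (constant along its height) (area = (8/2)·9.500²·sin(360°/8) = 255.27 mm²); the cylinder at (5, 11) is absent (z outside [4, 20.5]); Taking the union: only the r=9.5 cylinder at (7.5, 14.5) is present, so the union is just that shape — area = 255.27 mm². Overall, the cross-section is a single solid region. Net area = 255.27 mm².

255.27 mm²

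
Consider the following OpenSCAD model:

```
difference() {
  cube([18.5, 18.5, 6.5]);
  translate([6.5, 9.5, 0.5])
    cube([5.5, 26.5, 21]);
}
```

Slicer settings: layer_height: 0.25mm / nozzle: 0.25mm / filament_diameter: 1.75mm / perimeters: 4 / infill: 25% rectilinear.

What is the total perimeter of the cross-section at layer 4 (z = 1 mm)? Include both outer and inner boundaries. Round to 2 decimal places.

At z = 1 mm: the cube (footprint 18.5×18.5) is included at this height (perimeter 74.00 mm); the cube at (6.5, 9.5) is present — its section is the full 5.5×26.5 rectangle (perimeter 64.00 mm); Subtracting the remaining from the first: starting from the 18.5×18.5 cube, the 5.5×26.5 cube at (6.5, 9.5) partially overlaps it — only the 49.50 mm² overlap (of its 145.75 mm²) is removed, clipping the outline — boundary = 92.00 mm. Overall, the cross-section is a single solid region. Total boundary length (outer) = 92.00 mm.

92.00 mm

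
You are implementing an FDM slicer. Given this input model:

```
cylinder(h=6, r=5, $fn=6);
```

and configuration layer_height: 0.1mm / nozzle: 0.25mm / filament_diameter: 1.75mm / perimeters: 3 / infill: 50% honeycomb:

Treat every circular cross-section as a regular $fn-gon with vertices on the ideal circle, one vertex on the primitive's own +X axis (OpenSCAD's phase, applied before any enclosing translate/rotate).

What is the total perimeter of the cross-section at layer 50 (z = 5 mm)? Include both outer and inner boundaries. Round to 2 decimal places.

At z = 5 mm: the cylinder: section is a regular 6-gon, circumradius r=5 (perimeter = 2·6·5.000·sin(180°/6) = 30.00 mm). Overall, the cross-section is a single solid region. Total boundary length (outer) = 30.00 mm.

30.00 mm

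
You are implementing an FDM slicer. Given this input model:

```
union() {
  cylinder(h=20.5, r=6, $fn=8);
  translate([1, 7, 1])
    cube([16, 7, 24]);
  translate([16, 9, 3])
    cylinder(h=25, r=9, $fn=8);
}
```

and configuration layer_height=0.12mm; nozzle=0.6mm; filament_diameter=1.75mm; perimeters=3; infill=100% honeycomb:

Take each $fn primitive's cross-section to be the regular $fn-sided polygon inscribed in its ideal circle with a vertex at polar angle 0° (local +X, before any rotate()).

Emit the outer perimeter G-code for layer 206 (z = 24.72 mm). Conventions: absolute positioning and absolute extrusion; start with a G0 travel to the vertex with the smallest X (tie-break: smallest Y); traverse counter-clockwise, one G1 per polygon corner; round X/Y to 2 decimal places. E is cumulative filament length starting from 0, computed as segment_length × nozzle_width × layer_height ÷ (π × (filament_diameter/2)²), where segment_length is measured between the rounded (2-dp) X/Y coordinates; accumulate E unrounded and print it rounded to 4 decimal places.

At z = 24.72 mm: the cylinder does not reach this height (z outside [0, 20.5]); the 16×7 cube at (1, 7) contributes its full rectangle; the r=9 cylinder at (16, 9) contributes a regular 8-gon of circumradius 9; Combining (union): the regions partially overlap (shared area 63.99 mm²), so overlapping operands fuse into one piece — 1 connected region. The outline is a single polygon with 11 vertices. Extrusion per mm of travel: 0.6 × 0.12 / (π × 0.875²) = 0.029934. Accumulating E over each segment gives final E = 2.0778.

G0 X1.00 Y7.00 Z24.72
G1 X7.83 Y7.00 E0.2045
G1 X9.64 Y2.64 E0.3458
G1 X16.00 Y0.00 E0.5519
G1 X22.36 Y2.64 E0.7580
G1 X25.00 Y9.00 E0.9642
G1 X22.36 Y15.36 E1.1703
G1 X16.00 Y18.00 E1.3764
G1 X9.64 Y15.36 E1.5825
G1 X9.07 Y14.00 E1.6267
G1 X1.00 Y14.00 E1.8683
G1 X1.00 Y7.00 E2.0778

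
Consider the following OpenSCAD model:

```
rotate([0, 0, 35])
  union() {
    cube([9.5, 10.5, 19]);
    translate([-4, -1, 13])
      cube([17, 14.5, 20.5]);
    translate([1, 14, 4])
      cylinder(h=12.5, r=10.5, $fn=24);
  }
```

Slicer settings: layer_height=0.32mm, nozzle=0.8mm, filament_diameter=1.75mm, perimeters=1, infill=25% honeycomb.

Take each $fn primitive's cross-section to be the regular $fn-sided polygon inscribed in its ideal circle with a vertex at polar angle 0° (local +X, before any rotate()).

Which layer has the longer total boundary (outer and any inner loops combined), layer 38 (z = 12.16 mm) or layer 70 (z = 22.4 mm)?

Layer 38 (z = 12.16): the cube is present — its section is the full 9.5×10.5 rectangle (perimeter 40.00 mm); the cube at (-4, -1) does not reach this height (z outside [13, 33.5]); the r=10.5 cylinder at (1, 14) contributes a regular 24-gon of circumradius 10.5 (perimeter = 2·24·10.500·sin(180°/24) = 65.79 mm); Merging all regions: the regions partially overlap (shared area 54.78 mm²), so the edge portions inside another operand are dropped and the merged outline is re-measured after clipping — boundary = 75.90 mm; (rotated 35° about Z; rotation is an isometry so areas/perimeters/island counts are preserved). So its perimeter = 75.90 mm. Layer 70 (z = 22.4): the cube is absent (z outside [0, 19]); the cube at (-4, -1) (footprint 17×14.5) is included at this height (perimeter 63.00 mm); the cylinder at (1, 14) is not intersected at this z (z outside [4, 16.5]); Combining (union): only the 17×14.5 cube at (-4, -1) is present, so the union is just that shape — boundary = 63.00 mm; (rotated 35° about Z; rotation is an isometry so areas/perimeters/island counts are preserved). So its perimeter = 63.00 mm. Layer 38 is larger (75.90 vs 63.00 mm).

layer 38 (z = 12.16 mm)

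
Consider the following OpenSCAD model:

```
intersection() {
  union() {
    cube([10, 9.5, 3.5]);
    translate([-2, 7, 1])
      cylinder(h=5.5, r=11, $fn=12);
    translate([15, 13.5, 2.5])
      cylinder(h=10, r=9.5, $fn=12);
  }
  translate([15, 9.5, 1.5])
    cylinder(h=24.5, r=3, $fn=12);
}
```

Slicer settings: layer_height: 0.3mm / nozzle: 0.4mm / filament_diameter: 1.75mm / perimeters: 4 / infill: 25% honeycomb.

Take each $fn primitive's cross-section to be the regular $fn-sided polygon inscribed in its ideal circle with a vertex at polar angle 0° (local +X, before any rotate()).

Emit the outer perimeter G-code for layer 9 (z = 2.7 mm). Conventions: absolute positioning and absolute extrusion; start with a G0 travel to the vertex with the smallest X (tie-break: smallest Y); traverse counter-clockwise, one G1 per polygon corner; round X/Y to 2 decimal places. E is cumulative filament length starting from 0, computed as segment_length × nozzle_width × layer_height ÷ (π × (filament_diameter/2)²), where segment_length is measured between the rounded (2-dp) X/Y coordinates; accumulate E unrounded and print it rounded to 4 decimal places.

G0 X12.00 Y9.50 Z2.70
G1 X12.40 Y8.00 E0.0775
G1 X13.50 Y6.90 E0.1551
G1 X15.00 Y6.50 E0.2325
G1 X16.50 Y6.90 E0.3100
G1 X17.60 Y8.00 E0.3876
G1 X18.00 Y9.50 E0.4650
G1 X17.60 Y11.00 E0.5425
G1 X16.50 Y12.10 E0.6201
G1 X15.00 Y12.50 E0.6975
G1 X13.50 Y12.10 E0.7750
G1 X12.40 Y11.00 E0.8526
G1 X12.00 Y9.50 E0.9300

At z = 2.7 mm: the cube (footprint 10×9.5) is included at this height; the r=11 cylinder at (-2, 7) contributes a regular 12-gon of circumradius 11; the r=9.5 cylinder at (15, 13.5) gives a regular 12-gon of circumradius 9.5 (constant along its height); Taking the union: the regions partially overlap (shared area 92.06 mm²), so overlapping operands fuse into one piece — 1 connected region; the cylinder at (15, 9.5): section is a regular 12-gon, circumradius r=3; After intersecting: the r=3 cylinder at (15, 9.5) lies inside that combined region, so the common part is the r=3 cylinder at (15, 9.5) itself — 1 connected region. The outline is a single polygon with 12 vertices. Extrusion per mm of travel: 0.4 × 0.3 / (π × 0.875²) = 0.049890. Accumulating E over each segment gives final E = 0.9300.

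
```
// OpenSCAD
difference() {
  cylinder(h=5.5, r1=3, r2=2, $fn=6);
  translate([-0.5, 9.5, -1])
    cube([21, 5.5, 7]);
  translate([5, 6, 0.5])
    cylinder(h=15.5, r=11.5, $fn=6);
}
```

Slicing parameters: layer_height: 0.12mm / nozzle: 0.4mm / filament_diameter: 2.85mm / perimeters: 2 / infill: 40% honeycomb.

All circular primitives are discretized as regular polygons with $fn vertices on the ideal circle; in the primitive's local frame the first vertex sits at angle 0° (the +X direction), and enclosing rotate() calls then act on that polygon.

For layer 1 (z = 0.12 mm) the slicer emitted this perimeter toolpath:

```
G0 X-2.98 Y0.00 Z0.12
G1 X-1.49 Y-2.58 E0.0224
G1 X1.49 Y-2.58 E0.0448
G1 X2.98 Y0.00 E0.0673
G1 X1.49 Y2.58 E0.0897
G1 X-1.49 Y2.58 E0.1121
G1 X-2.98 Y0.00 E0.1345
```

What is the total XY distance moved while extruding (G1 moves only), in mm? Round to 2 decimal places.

Sum the Euclidean lengths of each G1 segment: total = 17.88 mm.

17.88 mm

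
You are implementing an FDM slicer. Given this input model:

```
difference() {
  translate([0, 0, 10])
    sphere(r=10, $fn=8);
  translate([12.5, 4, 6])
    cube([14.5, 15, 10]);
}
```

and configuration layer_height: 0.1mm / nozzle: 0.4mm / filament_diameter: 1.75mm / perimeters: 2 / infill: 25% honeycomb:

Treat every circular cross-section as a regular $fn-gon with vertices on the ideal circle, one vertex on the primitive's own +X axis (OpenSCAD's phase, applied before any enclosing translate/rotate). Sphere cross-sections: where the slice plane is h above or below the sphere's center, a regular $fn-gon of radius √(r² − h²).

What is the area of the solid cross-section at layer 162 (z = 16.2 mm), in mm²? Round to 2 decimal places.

At z = 16.2 mm: the sphere: section is a regular 8-gon, circumradius = √(r²−h²) = √(10²−6.2²) = 7.846 (area = (8/2)·7.846²·sin(360°/8) = 174.12 mm²); the cube at (12.5, 4) is not intersected at this z (z outside [6, 16]); Taking the first minus the rest: none of the subtracted shapes is present at this height, so the r=10 sphere is unchanged — area = 174.12 mm². Overall, the cross-section is a single solid region. Net area = 174.12 mm².

174.12 mm²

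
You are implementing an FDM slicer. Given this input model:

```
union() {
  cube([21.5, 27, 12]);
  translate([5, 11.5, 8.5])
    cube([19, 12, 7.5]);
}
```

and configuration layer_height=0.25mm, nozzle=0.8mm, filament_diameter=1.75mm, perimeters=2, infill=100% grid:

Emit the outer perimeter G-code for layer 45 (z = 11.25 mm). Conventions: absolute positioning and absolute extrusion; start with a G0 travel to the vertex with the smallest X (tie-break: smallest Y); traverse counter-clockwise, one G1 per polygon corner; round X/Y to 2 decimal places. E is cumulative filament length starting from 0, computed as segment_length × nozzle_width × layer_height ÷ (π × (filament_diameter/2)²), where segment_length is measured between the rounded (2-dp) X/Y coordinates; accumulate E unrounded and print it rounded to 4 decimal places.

G0 X0.00 Y0.00 Z11.25
G1 X21.50 Y0.00 E1.7877
G1 X21.50 Y11.50 E2.7440
G1 X24.00 Y11.50 E2.9518
G1 X24.00 Y23.50 E3.9496
G1 X21.50 Y23.50 E4.1575
G1 X21.50 Y27.00 E4.4485
G1 X0.00 Y27.00 E6.2363
G1 X0.00 Y0.00 E8.4813

At z = 11.25 mm: the cube is present — its section is the full 21.5×27 rectangle; the cube at (5, 11.5) is present — its section is the full 19×12 rectangle; Merging all regions: the regions partially overlap (shared area 198.00 mm²), so overlapping operands fuse into one piece — 1 connected region. The outline is a single polygon with 8 vertices. Extrusion per mm of travel: 0.8 × 0.25 / (π × 0.875²) = 0.083150. Accumulating E over each segment gives final E = 8.4813.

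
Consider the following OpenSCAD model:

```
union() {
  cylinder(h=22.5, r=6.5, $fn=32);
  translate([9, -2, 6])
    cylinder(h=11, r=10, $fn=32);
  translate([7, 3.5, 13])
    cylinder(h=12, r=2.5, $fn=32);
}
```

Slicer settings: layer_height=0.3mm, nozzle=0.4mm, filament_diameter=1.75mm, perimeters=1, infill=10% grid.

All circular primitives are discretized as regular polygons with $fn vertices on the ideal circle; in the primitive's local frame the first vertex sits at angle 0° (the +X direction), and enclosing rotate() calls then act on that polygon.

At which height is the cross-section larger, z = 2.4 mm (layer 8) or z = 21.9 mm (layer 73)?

Layer 8 (z = 2.4): the cylinder: section is a regular 32-gon, circumradius r=6.5 (area = (32/2)·6.500²·sin(360°/32) = 131.88 mm²); the cylinder at (9, -2) does not reach this height (z outside [6, 17]); the cylinder at (7, 3.5) is absent (z outside [13, 25]); Merging all regions: only the r=6.5 cylinder is present, so the union is just that shape — area = 131.88 mm². So its area = 131.88 mm². Layer 73 (z = 21.9): the r=6.5 cylinder gives a regular 32-gon of circumradius 6.5 (constant along its height) (area = (32/2)·6.500²·sin(360°/32) = 131.88 mm²); the cylinder at (9, -2) does not reach this height (z outside [6, 17]); the cylinder at (7, 3.5): section is a regular 32-gon, circumradius r=2.5 (area = (32/2)·2.500²·sin(360°/32) = 19.51 mm²); Taking the union: the regions partially overlap — summed areas 151.39 mm² minus the doubly-counted overlap 2.97 mm² gives 148.42 mm² — area = 148.42 mm². So its area = 148.42 mm². Layer 73 is larger (148.42 vs 131.88 mm²).

layer 73 (z = 21.9 mm)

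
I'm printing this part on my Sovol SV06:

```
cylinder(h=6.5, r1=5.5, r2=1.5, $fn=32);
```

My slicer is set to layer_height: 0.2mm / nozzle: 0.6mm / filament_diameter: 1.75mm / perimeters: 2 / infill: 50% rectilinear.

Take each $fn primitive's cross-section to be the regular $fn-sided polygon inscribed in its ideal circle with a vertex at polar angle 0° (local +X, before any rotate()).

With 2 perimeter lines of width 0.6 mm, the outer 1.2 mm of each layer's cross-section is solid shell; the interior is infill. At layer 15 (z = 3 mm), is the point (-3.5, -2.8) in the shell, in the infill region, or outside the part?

At z = 3 mm: the cone: at t=0.462 of its height the radius interpolates to r₁+(r₂−r₁)t = 3.654, giving a regular 32-gon of that circumradius. Overall, the cross-section is a single solid region. The nearest boundary edge runs (-3.04, -2.03)→(-2.58, -2.58); distance from the point to it = 0.85 mm. The point is not inside any of the regions above, so it lies outside the cross-section (0.85 mm from the nearest boundary).

outside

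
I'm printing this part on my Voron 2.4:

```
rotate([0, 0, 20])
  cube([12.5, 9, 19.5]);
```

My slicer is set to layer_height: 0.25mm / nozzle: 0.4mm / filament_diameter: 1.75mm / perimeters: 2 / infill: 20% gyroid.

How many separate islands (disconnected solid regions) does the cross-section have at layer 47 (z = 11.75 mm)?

At z = 11.75 mm: the 12.5×9 cube contributes its full rectangle; (rotated 20° about Z; rotation is an isometry so areas/perimeters/island counts are preserved). Overall, the cross-section is a single solid region. Island count = 1.

1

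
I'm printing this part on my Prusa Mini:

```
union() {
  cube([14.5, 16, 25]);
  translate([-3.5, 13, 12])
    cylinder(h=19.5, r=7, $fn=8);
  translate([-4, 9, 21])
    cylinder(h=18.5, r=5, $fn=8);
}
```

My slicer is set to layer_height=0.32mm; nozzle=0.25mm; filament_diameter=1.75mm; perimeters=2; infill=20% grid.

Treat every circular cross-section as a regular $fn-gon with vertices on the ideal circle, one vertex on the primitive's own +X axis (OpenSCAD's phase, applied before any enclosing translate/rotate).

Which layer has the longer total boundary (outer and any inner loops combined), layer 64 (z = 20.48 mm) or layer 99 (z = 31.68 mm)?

Layer 64 (z = 20.48): the cube (footprint 14.5×16) is included at this height (perimeter 61.00 mm); the r=7 cylinder at (-3.5, 13) contributes a regular 8-gon of circumradius 7 (perimeter = 2·8·7.000·sin(180°/8) = 42.86 mm); the cylinder at (-4, 9) does not reach this height (z outside [21, 39.5]); Merging all regions: the regions partially overlap (shared area 21.32 mm²), so the edge portions inside another operand are dropped and the merged outline is re-measured after clipping — boundary = 82.88 mm. So its perimeter = 82.88 mm. Layer 99 (z = 31.68): the cube is not intersected at this z (z outside [0, 25]); the cylinder at (-3.5, 13) is absent (z outside [12, 31.5]); the r=5 cylinder at (-4, 9) contributes a regular 8-gon of circumradius 5 (perimeter = 2·8·5.000·sin(180°/8) = 30.61 mm); Taking the union: only the r=5 cylinder at (-4, 9) is present, so the union is just that shape — boundary = 30.61 mm. So its perimeter = 30.61 mm. Layer 64 is larger (82.88 vs 30.61 mm).

layer 64 (z = 20.48 mm)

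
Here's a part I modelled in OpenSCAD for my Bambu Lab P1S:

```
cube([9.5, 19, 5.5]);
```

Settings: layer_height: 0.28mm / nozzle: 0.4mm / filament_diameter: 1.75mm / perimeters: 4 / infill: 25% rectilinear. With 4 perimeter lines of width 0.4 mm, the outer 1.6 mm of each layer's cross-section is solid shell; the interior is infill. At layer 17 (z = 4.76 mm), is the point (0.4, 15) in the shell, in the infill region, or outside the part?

At z = 4.76 mm: the cube is present — its section is the full 9.5×19 rectangle. Overall, the cross-section is a single solid region. The nearest boundary edge runs (0.00, 19.00)→(0.00, 0.00); distance from the point to it = 0.40 mm. The point is inside the cross-section, 0.40 mm from the nearest boundary — within the 1.6 mm shell band (4 × 0.4).

shell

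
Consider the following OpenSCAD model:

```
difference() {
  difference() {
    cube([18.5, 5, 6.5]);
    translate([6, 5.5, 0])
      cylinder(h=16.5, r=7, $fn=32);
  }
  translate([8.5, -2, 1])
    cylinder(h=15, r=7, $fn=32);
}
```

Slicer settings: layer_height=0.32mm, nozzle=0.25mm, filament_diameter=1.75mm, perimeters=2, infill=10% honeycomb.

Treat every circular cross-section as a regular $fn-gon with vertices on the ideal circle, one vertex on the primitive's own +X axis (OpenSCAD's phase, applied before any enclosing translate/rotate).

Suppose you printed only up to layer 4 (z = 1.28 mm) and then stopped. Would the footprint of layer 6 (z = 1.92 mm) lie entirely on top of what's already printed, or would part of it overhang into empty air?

Compare the two slices. At z = 1.28: the cube is present — its section is the full 18.5×5 rectangle (area 92.50 mm²); the cylinder at (6, 5.5): section is a regular 32-gon, circumradius r=7 (area = (32/2)·7.000²·sin(360°/32) = 152.95 mm²); After the difference (first − rest): starting from the 18.5×5 cube (92.50 mm²), the r=7 cylinder at (6, 5.5) partially overlaps it — only the 58.98 mm² overlap (of its 152.95 mm²) is removed, clipping the outline — area = 33.52 mm²; the r=7 cylinder at (8.5, -2) gives a regular 32-gon of circumradius 7 (constant along its height) (area = (32/2)·7.000²·sin(360°/32) = 152.95 mm²); After the difference (first − rest): starting from the result so far (33.52 mm²), the r=7 cylinder at (8.5, -2) partially overlaps it — only the 8.75 mm² overlap (of its 152.95 mm²) is removed, clipping the outline — area = 24.77 mm². At z = 1.92: the 18.5×5 cube contributes its full rectangle (area 92.50 mm²); the r=7 cylinder at (6, 5.5) gives a regular 32-gon of circumradius 7 (constant along its height) (area = (32/2)·7.000²·sin(360°/32) = 152.95 mm²); Subtracting the remaining from the first: starting from the 18.5×5 cube (92.50 mm²), the r=7 cylinder at (6, 5.5) partially overlaps it — only the 58.98 mm² overlap (of its 152.95 mm²) is removed, clipping the outline — area = 33.52 mm²; the r=7 cylinder at (8.5, -2) contributes a regular 32-gon of circumradius 7 (area = (32/2)·7.000²·sin(360°/32) = 152.95 mm²); Subtracting the remaining from the first: starting from the result so far (33.52 mm²), the r=7 cylinder at (8.5, -2) partially overlaps it — only the 8.75 mm² overlap (of its 152.95 mm²) is removed, clipping the outline — area = 24.77 mm². Checking containment: the cross-section at z = 1.92 is a subset of the cross-section at z = 1.28.

entirely on top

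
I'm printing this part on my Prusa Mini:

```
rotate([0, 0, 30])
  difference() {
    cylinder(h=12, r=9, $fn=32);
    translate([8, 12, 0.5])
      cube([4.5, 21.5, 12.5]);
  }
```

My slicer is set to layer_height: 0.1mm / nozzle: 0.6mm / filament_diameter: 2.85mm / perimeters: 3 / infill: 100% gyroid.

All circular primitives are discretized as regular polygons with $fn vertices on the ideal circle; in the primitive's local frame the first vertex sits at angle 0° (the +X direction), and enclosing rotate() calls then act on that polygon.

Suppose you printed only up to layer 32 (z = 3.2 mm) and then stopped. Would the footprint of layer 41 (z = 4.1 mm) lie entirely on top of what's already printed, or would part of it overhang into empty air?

entirely on top

Compare the two slices. At z = 3.2: the r=9 cylinder gives a regular 32-gon of circumradius 9 (constant along its height) (area = (32/2)·9.000²·sin(360°/32) = 252.84 mm²); the 4.5×21.5 cube at (8, 12) contributes its full rectangle (area 96.75 mm²); Subtracting the remaining from the first: starting from the r=9 cylinder (252.84 mm²), the 4.5×21.5 cube at (8, 12) misses the remaining region (no effect) — area = 252.84 mm²; (rotated 30° about Z; rotation is an isometry so areas/perimeters/island counts are preserved). At z = 4.1: the r=9 cylinder contributes a regular 32-gon of circumradius 9 (area = (32/2)·9.000²·sin(360°/32) = 252.84 mm²); the cube at (8, 12) (footprint 4.5×21.5) is included at this height (area 96.75 mm²); Taking the first minus the rest: starting from the r=9 cylinder (252.84 mm²), the 4.5×21.5 cube at (8, 12) misses the remaining region (no effect) — area = 252.84 mm²; (whole slice rotated 30° about Z — lengths, areas and connectivity unchanged). Checking containment: the cross-section at z = 4.1 is a subset of the cross-section at z = 3.2.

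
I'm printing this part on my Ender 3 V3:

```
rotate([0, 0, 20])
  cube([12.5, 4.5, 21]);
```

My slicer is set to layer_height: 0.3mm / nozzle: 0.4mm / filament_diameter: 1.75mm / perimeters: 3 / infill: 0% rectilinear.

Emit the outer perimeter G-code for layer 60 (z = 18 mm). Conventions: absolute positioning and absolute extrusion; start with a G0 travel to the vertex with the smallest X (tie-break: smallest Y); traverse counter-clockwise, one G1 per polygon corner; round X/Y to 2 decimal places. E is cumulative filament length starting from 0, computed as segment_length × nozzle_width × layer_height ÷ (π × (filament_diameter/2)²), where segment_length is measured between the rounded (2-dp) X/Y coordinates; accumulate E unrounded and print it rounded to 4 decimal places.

At z = 18 mm: the 12.5×4.5 cube contributes its full rectangle; (rotated 20° about Z; rotation is an isometry so areas/perimeters/island counts are preserved). The outline is a single polygon with 4 vertices. Extrusion per mm of travel: 0.4 × 0.3 / (π × 0.875²) = 0.049890. Accumulating E over each segment gives final E = 1.6963.

G0 X-1.54 Y4.23 Z18.00
G1 X0.00 Y0.00 E0.2246
G1 X11.75 Y4.28 E0.8485
G1 X10.21 Y8.50 E1.0726
G1 X-1.54 Y4.23 E1.6963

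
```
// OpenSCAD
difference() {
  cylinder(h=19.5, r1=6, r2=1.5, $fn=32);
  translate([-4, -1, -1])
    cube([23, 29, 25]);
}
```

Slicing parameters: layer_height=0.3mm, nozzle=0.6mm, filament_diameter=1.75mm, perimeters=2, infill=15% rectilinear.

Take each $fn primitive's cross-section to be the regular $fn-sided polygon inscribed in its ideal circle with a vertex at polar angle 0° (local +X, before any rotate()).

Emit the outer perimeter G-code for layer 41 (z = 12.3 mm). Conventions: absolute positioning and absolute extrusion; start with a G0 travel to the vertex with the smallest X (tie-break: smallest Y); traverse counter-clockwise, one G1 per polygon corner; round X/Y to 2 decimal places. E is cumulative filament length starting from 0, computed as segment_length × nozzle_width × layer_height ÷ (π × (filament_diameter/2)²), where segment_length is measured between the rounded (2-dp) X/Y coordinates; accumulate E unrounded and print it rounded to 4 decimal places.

G0 X-2.98 Y-1.00 Z12.30
G1 X-2.92 Y-1.21 E0.0163
G1 X-2.63 Y-1.76 E0.0629
G1 X-2.24 Y-2.24 E0.1092
G1 X-1.76 Y-2.63 E0.1554
G1 X-1.21 Y-2.92 E0.2020
G1 X-0.62 Y-3.10 E0.2481
G1 X0.00 Y-3.16 E0.2947
G1 X0.62 Y-3.10 E0.3414
G1 X1.21 Y-2.92 E0.3875
G1 X1.76 Y-2.63 E0.4341
G1 X2.24 Y-2.24 E0.4803
G1 X2.63 Y-1.76 E0.5266
G1 X2.92 Y-1.21 E0.5732
G1 X2.98 Y-1.00 E0.5895
G1 X-2.98 Y-1.00 E1.0355

At z = 12.3 mm: the cone contributes a regular 32-gon of circumradius 3.162 (interpolated between r1=6 and r2=1.5 at t=0.631); the cube at (-4, -1) is present — its section is the full 23×29 rectangle; After the difference (first − rest): starting from the cone, the 23×29 cube at (-4, -1) partially overlaps it — only the 21.79 mm² overlap (of its 667.00 mm²) is removed, clipping the outline — 1 connected region. The outline is a single polygon with 15 vertices. Extrusion per mm of travel: 0.6 × 0.3 / (π × 0.875²) = 0.074835. Accumulating E over each segment gives final E = 1.0355.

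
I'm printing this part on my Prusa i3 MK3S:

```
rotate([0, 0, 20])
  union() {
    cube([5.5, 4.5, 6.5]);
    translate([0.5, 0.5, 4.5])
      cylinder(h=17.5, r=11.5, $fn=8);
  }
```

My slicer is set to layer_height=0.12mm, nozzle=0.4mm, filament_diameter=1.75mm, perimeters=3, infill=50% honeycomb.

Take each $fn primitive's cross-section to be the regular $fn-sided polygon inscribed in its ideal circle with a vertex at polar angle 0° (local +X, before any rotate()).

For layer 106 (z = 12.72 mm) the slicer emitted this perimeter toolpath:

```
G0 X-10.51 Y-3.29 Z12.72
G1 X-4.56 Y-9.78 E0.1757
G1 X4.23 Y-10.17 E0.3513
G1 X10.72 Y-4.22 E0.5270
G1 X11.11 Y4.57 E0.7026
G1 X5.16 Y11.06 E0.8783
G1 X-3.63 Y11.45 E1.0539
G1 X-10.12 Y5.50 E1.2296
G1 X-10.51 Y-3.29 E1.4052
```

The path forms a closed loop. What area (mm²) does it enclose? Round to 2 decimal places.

374.06 mm²

Apply the shoelace formula to the sequence of (X, Y) vertices; enclosed area = 374.06 mm².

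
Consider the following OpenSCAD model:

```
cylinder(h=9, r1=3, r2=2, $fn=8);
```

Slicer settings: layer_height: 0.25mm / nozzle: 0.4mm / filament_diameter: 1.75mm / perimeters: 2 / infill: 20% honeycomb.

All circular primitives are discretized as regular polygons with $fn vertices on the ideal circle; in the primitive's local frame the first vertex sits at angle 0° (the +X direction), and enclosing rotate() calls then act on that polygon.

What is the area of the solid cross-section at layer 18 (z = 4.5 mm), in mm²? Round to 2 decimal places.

17.68 mm²

At z = 4.5 mm: the cone (r1=3→r2=2) has section circumradius 2.500 here — a regular 8-gon (area = (8/2)·2.500²·sin(360°/8) = 17.68 mm²). Overall, the cross-section is a single solid region. Net area = 17.68 mm².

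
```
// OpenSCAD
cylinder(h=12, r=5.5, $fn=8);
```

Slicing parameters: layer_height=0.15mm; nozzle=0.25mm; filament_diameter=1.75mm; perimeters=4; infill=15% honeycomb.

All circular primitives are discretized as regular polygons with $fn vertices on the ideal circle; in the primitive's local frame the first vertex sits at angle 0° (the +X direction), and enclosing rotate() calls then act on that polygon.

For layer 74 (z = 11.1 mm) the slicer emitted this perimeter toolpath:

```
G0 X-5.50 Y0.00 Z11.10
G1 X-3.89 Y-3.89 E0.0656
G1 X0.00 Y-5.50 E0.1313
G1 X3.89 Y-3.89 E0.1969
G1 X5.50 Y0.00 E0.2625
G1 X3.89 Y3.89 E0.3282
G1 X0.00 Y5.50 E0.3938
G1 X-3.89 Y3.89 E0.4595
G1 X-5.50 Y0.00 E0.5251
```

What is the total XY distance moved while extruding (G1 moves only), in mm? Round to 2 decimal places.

Sum the Euclidean lengths of each G1 segment: total = 33.68 mm.

33.68 mm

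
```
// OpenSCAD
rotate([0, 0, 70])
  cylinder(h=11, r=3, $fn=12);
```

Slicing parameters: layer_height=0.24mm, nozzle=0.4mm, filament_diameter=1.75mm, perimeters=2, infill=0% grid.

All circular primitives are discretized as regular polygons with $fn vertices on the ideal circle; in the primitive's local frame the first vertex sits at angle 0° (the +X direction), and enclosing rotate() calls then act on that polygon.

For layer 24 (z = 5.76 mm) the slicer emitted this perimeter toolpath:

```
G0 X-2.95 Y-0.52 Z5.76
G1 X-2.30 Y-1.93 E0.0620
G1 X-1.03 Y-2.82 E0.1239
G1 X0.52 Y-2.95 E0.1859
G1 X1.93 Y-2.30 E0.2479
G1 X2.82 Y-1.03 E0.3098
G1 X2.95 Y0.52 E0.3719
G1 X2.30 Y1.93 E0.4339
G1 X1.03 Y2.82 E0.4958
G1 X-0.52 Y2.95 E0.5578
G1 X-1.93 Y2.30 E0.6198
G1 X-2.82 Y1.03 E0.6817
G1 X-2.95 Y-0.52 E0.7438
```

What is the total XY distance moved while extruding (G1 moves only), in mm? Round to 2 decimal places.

18.64 mm

Sum the Euclidean lengths of each G1 segment: total = 18.64 mm.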